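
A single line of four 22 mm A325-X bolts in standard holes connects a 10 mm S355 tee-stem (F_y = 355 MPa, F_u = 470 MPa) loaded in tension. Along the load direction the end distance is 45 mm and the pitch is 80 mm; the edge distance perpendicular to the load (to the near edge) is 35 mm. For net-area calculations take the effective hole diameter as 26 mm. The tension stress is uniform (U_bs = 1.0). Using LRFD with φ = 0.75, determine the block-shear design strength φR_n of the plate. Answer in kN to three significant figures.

Shear plane L_v = 45 + 3·80 = 285 mm; A_gv = 285 × 10 = 2850 mm².
A_nv = (285 − 3.5·26) × 10 = 1940 mm².
A_nt = (35 − 0.5·26) × 10 = 220 mm².
0.6 F_u A_nv = 547.1 kN; 0.6 F_y A_gv = 607.1 kN → shear rupture governs the shear term.
R_n = 547.1 + 1.0 × 470 × 220 / 1000 = 650.5 kN.
Design strength φR_n = 0.75 × 650.5 = 488 kN.

488 kN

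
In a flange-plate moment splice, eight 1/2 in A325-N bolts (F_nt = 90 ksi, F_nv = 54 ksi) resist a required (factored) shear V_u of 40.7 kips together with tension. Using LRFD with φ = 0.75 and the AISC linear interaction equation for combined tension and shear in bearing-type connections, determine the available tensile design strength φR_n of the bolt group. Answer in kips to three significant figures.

70 kips

A_b = π·0.5²/4 = 0.1963 in²; f_rv = 40.7 / (8 × 0.1963) = 25.91 ksi.
F'_nt = 1.3 F_nt − (F_nt / φF_nv) f_rv = 1.3·90 − (90/(0.75·54))·25.91 = 59.42 ksi, capped at F_nt → F'_nt = 59.42 ksi.
R_n = F'_nt · A_b · n = 59.42 × 0.1963 × 8 = 93.34 kips.
Design strength φR_n = 0.75 × 93.34 = 70 kips.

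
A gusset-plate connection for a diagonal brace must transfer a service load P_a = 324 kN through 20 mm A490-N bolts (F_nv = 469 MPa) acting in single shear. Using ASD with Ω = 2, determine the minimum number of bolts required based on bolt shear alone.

A_b = π·20²/4 = 314.2 mm².
Per-bolt allowable strength R_n/Ω = 469 × 314.2 × 1 / 1000 / 2 = 73.67 kN.
n ≥ 324 / 73.67 = 4.398 → use 5 bolts.

5 bolts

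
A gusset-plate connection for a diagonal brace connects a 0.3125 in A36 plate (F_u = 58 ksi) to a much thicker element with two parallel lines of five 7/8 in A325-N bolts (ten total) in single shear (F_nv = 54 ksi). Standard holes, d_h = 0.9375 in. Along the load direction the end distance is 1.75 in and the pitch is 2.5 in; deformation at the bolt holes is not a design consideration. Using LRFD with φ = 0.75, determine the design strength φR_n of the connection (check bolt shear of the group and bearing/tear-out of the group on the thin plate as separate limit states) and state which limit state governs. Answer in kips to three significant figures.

Bolt shear: A_b = π·0.875²/4 = 0.6013 in²; R_n = 54 × 0.6013 × 10 × 1 = 324.7 kips → 0.75 × 324.7 = 244 kips.
Bearing (1.5 l_c t F_u ≤ 3.0 d t F_u): upper limit = 3.0·0.875·0.3125·58 = 47.58 kips.
  Edge l_c = 1.75 − 0.9375/2 = 1.281 → r_n = 34.83 kips; interior l_c = 2.5 − 0.9375 = 1.562 → r_n = 42.48 kips.
  R_n,bearing = 2·34.83 + 8·42.48 = 409.5 kips → 0.75 × 409.5 = 307 kips.
Bolt shear governs: 244 kips.

244 kips (bolt shear governs)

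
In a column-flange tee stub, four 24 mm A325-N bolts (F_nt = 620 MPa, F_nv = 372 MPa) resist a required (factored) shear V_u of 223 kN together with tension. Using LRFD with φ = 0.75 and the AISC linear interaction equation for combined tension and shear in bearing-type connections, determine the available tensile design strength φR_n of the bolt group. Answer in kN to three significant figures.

722 kN

A_b = π·24²/4 = 452.4 mm²; f_rv = 223 × 1000 / (4 × 452.4) = 123.2 MPa.
F'_nt = 1.3 F_nt − (F_nt / φF_nv) f_rv = 1.3·620 − (620/(0.75·372))·123.2 = 532.1 MPa, capped at F_nt → F'_nt = 532.1 MPa.
R_n = F'_nt · A_b · n = 532.1 × 452.4 × 4 / 1000 = 962.9 kN.
Design strength φR_n = 0.75 × 962.9 = 722 kN.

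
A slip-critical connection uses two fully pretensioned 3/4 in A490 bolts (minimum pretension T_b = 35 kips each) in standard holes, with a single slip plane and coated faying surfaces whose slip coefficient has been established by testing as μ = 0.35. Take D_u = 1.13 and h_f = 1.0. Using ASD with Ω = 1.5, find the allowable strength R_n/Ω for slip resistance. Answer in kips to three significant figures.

18.5 kips

R_n = μ · D_u · h_f · T_b · n_s · n_b = 0.35 × 1.13 × 1.0 × 35 × 1 × 2 = 27.68 kips.
Allowable strength R_n/Ω = 27.68 / 1.5 = 18.5 kips.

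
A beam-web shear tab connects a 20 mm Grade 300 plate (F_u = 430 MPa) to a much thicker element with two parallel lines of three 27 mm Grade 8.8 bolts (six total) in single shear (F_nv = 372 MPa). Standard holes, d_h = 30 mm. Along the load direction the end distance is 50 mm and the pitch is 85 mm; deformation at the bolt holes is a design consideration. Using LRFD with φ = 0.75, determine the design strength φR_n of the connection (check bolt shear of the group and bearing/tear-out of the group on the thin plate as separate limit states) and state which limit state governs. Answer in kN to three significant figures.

Bolt shear: A_b = π·27²/4 = 572.6 mm²; R_n = 372 × 572.6 × 6 × 1 / 1000 = 1278 kN → 0.75 × 1278 = 958 kN.
Bearing (1.2 l_c t F_u ≤ 2.4 d t F_u): upper limit = 2.4·27·20·430 / 1000 = 557.3 kN.
  Edge l_c = 50 − 30/2 = 35 → r_n = 361.2 kN; interior l_c = 85 − 30 = 55 → r_n = 557.3 kN.
  R_n,bearing = 2·361.2 + 4·557.3 = 2952 kN → 0.75 × 2952 = 2210 kN.
Bolt shear governs: 958 kN.

958 kN (bolt shear governs)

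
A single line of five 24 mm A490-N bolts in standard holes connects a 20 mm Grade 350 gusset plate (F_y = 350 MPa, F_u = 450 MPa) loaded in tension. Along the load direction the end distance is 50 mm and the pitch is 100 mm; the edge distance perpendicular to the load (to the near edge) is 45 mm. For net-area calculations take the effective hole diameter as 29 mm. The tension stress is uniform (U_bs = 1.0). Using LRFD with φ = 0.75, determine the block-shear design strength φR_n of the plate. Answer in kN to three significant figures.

Shear plane L_v = 50 + 4·100 = 450 mm; A_gv = 450 × 20 = 9000 mm².
A_nv = (450 − 4.5·29) × 20 = 6390 mm².
A_nt = (45 − 0.5·29) × 20 = 610 mm².
0.6 F_u A_nv = 1725 kN; 0.6 F_y A_gv = 1890 kN → shear rupture governs the shear term.
R_n = 1725 + 1.0 × 450 × 610 / 1000 = 2000 kN.
Design strength φR_n = 0.75 × 2000 = 1500 kN.

1500 kN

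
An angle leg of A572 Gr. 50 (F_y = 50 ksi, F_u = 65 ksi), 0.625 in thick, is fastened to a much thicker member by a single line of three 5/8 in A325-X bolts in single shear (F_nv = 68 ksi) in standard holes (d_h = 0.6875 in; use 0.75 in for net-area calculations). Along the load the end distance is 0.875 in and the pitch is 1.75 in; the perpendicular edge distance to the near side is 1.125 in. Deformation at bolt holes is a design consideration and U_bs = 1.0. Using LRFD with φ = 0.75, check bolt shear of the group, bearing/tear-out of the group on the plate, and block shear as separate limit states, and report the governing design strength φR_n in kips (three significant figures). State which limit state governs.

Bolt shear: A_b = π·0.625²/4 = 0.3068 in²; R_n = 68 × 0.3068 × 3 × 1 = 62.59 kips → 0.75 × 62.59 = 46.9 kips.
Bearing: edge l_c = 0.5312, r_n = 25.9 kips; interior l_c = 1.062, r_n = 51.8 kips; R_n = 25.9 + 2·51.8 = 129.5 kips → 97.1 kips.
Block shear: A_gv = 2.734, A_nv = 1.562, A_nt = 0.4688 in²; R_n = min(0.6F_uA_nv, 0.6F_yA_gv) + U_bs·F_u·A_nt = 91.41 kips → 68.6 kips.
Bolt shear governs: 46.9 kips.

46.9 kips (bolt shear governs)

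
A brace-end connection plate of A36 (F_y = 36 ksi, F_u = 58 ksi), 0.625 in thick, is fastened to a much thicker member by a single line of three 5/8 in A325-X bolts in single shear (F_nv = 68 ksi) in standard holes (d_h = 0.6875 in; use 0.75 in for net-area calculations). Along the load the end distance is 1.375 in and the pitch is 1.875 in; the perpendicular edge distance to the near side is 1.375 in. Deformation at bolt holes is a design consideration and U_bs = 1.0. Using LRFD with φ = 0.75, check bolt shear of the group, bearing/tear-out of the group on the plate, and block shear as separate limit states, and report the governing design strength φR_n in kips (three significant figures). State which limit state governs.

Bolt shear: A_b = π·0.625²/4 = 0.3068 in²; R_n = 68 × 0.3068 × 3 × 1 = 62.59 kips → 0.75 × 62.59 = 46.9 kips.
Bearing: edge l_c = 1.031, r_n = 44.86 kips; interior l_c = 1.188, r_n = 51.66 kips; R_n = 44.86 + 2·51.66 = 148.2 kips → 111 kips.
Block shear: A_gv = 3.203, A_nv = 2.031, A_nt = 0.625 in²; R_n = min(0.6F_uA_nv, 0.6F_yA_gv) + U_bs·F_u·A_nt = 105.4 kips → 79.1 kips.
Bolt shear governs: 46.9 kips.

46.9 kips (bolt shear governs)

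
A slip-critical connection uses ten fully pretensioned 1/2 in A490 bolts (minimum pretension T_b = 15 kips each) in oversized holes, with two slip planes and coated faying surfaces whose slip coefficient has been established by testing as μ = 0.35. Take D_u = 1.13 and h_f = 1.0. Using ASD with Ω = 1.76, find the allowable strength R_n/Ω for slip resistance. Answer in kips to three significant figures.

67.4 kips

R_n = μ · D_u · h_f · T_b · n_s · n_b = 0.35 × 1.13 × 1.0 × 15 × 2 × 10 = 118.6 kips.
Allowable strength R_n/Ω = 118.6 / 1.76 = 67.4 kips.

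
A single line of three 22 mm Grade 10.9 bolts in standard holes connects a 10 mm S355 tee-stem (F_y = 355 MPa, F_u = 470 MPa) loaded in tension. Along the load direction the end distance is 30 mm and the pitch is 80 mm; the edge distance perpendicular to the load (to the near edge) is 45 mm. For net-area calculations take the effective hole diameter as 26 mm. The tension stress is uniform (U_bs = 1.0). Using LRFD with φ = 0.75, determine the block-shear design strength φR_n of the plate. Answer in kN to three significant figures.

377 kN

Shear plane L_v = 30 + 2·80 = 190 mm; A_gv = 190 × 10 = 1900 mm².
A_nv = (190 − 2.5·26) × 10 = 1250 mm².
A_nt = (45 − 0.5·26) × 10 = 320 mm².
0.6 F_u A_nv = 352.5 kN; 0.6 F_y A_gv = 404.7 kN → shear rupture governs the shear term.
R_n = 352.5 + 1.0 × 470 × 320 / 1000 = 502.9 kN.
Design strength φR_n = 0.75 × 502.9 = 377 kN.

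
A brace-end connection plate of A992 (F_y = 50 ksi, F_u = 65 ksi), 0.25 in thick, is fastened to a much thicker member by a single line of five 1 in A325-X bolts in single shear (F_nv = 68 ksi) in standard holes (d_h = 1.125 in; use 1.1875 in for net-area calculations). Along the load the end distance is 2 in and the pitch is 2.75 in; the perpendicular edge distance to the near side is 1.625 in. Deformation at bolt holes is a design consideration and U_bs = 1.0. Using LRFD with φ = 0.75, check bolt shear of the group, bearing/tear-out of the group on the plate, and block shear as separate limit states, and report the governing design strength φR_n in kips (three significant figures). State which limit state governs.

68.6 kips (block shear governs)

Bolt shear: A_b = π·1²/4 = 0.7854 in²; R_n = 68 × 0.7854 × 5 × 1 = 267 kips → 0.75 × 267 = 200 kips.
Bearing: edge l_c = 1.438, r_n = 28.03 kips; interior l_c = 1.625, r_n = 31.69 kips; R_n = 28.03 + 4·31.69 = 154.8 kips → 116 kips.
Block shear: A_gv = 3.25, A_nv = 1.914, A_nt = 0.2578 in²; R_n = min(0.6F_uA_nv, 0.6F_yA_gv) + U_bs·F_u·A_nt = 91.41 kips → 68.6 kips.
Block shear governs: 68.6 kips.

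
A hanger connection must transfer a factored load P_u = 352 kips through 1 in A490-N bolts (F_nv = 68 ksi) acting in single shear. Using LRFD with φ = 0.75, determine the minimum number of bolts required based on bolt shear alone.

A_b = π·1²/4 = 0.7854 in².
Per-bolt design strength φR_n = 0.75 × 68 × 0.7854 × 1 = 40.06 kips.
n ≥ 352 / 40.06 = 8.788 → use 9 bolts.

9 bolts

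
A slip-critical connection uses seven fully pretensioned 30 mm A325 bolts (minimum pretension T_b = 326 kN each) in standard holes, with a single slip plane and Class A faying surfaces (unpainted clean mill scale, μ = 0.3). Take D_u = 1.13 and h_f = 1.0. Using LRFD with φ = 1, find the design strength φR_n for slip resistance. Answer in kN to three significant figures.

774 kN

R_n = μ · D_u · h_f · T_b · n_s · n_b = 0.3 × 1.13 × 1.0 × 326 × 1 × 7 = 773.6 kN.
Design strength φR_n = 1 × 773.6 = 774 kN.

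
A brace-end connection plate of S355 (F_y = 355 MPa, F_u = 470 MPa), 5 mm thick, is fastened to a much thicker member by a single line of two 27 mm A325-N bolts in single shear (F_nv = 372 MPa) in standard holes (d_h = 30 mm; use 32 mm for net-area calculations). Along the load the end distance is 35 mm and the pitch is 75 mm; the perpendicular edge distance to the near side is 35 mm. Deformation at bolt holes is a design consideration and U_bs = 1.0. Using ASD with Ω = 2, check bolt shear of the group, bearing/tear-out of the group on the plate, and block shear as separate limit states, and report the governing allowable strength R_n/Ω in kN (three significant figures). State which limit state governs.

Bolt shear: A_b = π·27²/4 = 572.6 mm²; R_n = 372 × 572.6 × 2 × 1 / 1000 = 426 kN → 426 / 2 = 213 kN.
Bearing: edge l_c = 20, r_n = 56.4 kN; interior l_c = 45, r_n = 126.9 kN; R_n = 56.4 + 1·126.9 = 183.3 kN → 91.7 kN.
Block shear: A_gv = 550, A_nv = 310, A_nt = 95 mm²; R_n = min(0.6F_uA_nv, 0.6F_yA_gv) + U_bs·F_u·A_nt = 132.1 kN → 66 kN.
Block shear governs: 66 kN.

66 kN (block shear governs)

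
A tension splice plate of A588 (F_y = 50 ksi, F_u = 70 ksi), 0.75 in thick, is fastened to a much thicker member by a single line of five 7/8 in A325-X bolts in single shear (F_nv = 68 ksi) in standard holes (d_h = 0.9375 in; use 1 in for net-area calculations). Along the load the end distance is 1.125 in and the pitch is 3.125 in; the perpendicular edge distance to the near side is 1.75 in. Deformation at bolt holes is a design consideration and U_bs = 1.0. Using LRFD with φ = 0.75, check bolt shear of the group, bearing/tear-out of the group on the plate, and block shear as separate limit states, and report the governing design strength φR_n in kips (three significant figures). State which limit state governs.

153 kips (bolt shear governs)

Bolt shear: A_b = π·0.875²/4 = 0.6013 in²; R_n = 68 × 0.6013 × 5 × 1 = 204.4 kips → 0.75 × 204.4 = 153 kips.
Bearing: edge l_c = 0.6562, r_n = 41.34 kips; interior l_c = 2.188, r_n = 110.3 kips; R_n = 41.34 + 4·110.3 = 482.3 kips → 362 kips.
Block shear: A_gv = 10.22, A_nv = 6.844, A_nt = 0.9375 in²; R_n = min(0.6F_uA_nv, 0.6F_yA_gv) + U_bs·F_u·A_nt = 353.1 kips → 265 kips.
Bolt shear governs: 153 kips.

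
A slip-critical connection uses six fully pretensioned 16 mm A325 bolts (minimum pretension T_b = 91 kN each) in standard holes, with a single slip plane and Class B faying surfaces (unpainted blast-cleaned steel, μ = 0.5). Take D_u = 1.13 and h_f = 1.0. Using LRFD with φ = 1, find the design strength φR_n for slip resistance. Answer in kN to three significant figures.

R_n = μ · D_u · h_f · T_b · n_s · n_b = 0.5 × 1.13 × 1.0 × 91 × 1 × 6 = 308.5 kN.
Design strength φR_n = 1 × 308.5 = 308 kN.

308 kN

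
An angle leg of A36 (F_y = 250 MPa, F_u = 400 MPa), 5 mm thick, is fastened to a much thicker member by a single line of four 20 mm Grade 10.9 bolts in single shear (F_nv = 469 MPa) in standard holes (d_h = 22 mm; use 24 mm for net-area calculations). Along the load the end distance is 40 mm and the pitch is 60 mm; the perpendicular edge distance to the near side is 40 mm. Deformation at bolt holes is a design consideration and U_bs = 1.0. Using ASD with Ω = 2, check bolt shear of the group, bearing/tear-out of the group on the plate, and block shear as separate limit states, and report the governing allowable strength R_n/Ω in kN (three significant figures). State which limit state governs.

Bolt shear: A_b = π·20²/4 = 314.2 mm²; R_n = 469 × 314.2 × 4 × 1 / 1000 = 589.4 kN → 589.4 / 2 = 295 kN.
Bearing: edge l_c = 29, r_n = 69.6 kN; interior l_c = 38, r_n = 91.2 kN; R_n = 69.6 + 3·91.2 = 343.2 kN → 172 kN.
Block shear: A_gv = 1100, A_nv = 680, A_nt = 140 mm²; R_n = min(0.6F_uA_nv, 0.6F_yA_gv) + U_bs·F_u·A_nt = 219.2 kN → 110 kN.
Block shear governs: 110 kN.

110 kN (block shear governs)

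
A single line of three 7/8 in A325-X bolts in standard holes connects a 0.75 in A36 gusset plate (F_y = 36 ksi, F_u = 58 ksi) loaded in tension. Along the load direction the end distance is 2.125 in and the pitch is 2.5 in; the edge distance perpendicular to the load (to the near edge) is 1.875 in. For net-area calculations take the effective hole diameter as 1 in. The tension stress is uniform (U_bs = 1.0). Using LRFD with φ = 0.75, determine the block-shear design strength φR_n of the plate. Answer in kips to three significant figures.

Shear plane L_v = 2.125 + 2·2.5 = 7.125 in; A_gv = 7.125 × 0.75 = 5.344 in².
A_nv = (7.125 − 2.5·1) × 0.75 = 3.469 in².
A_nt = (1.875 − 0.5·1) × 0.75 = 1.031 in².
0.6 F_u A_nv = 120.7 kips; 0.6 F_y A_gv = 115.4 kips → shear yielding governs the shear term.
R_n = 115.4 + 1.0 × 58 × 1.031 = 175.2 kips.
Design strength φR_n = 0.75 × 175.2 = 131 kips.

131 kips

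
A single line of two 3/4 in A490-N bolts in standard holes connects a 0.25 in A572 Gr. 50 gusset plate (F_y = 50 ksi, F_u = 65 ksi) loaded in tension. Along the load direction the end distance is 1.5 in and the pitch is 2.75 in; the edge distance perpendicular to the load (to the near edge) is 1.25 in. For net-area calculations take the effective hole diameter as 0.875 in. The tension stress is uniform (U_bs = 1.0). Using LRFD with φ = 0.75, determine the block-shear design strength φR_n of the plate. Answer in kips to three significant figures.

Shear plane L_v = 1.5 + 1·2.75 = 4.25 in; A_gv = 4.25 × 0.25 = 1.062 in².
A_nv = (4.25 − 1.5·0.875) × 0.25 = 0.7344 in².
A_nt = (1.25 − 0.5·0.875) × 0.25 = 0.2031 in².
0.6 F_u A_nv = 28.64 kips; 0.6 F_y A_gv = 31.88 kips → shear rupture governs the shear term.
R_n = 28.64 + 1.0 × 65 × 0.2031 = 41.84 kips.
Design strength φR_n = 0.75 × 41.84 = 31.4 kips.

31.4 kips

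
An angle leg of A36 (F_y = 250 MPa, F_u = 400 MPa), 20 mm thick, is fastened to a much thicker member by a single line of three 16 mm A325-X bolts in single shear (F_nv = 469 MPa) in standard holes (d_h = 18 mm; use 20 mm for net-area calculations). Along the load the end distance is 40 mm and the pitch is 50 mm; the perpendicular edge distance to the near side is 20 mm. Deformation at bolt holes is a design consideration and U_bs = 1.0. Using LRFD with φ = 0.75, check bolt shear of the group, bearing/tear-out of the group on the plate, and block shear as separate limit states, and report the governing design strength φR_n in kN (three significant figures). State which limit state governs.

Bolt shear: A_b = π·16²/4 = 201.1 mm²; R_n = 469 × 201.1 × 3 × 1 / 1000 = 282.9 kN → 0.75 × 282.9 = 212 kN.
Bearing: edge l_c = 31, r_n = 297.6 kN; interior l_c = 32, r_n = 307.2 kN; R_n = 297.6 + 2·307.2 = 912 kN → 684 kN.
Block shear: A_gv = 2800, A_nv = 1800, A_nt = 200 mm²; R_n = min(0.6F_uA_nv, 0.6F_yA_gv) + U_bs·F_u·A_nt = 500 kN → 375 kN.
Bolt shear governs: 212 kN.

212 kN (bolt shear governs)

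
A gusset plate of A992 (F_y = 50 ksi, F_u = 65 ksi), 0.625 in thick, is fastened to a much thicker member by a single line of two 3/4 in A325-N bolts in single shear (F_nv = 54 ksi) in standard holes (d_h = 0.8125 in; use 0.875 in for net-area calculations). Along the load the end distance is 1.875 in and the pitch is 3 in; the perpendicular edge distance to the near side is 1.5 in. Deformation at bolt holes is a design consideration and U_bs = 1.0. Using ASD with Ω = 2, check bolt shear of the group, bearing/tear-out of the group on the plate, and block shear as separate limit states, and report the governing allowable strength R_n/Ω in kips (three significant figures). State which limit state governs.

Bolt shear: A_b = π·0.75²/4 = 0.4418 in²; R_n = 54 × 0.4418 × 2 × 1 = 47.71 kips → 47.71 / 2 = 23.9 kips.
Bearing: edge l_c = 1.469, r_n = 71.6 kips; interior l_c = 2.188, r_n = 73.12 kips; R_n = 71.6 + 1·73.12 = 144.7 kips → 72.4 kips.
Block shear: A_gv = 3.047, A_nv = 2.227, A_nt = 0.6641 in²; R_n = min(0.6F_uA_nv, 0.6F_yA_gv) + U_bs·F_u·A_nt = 130 kips → 65 kips.
Bolt shear governs: 23.9 kips.

23.9 kips (bolt shear governs)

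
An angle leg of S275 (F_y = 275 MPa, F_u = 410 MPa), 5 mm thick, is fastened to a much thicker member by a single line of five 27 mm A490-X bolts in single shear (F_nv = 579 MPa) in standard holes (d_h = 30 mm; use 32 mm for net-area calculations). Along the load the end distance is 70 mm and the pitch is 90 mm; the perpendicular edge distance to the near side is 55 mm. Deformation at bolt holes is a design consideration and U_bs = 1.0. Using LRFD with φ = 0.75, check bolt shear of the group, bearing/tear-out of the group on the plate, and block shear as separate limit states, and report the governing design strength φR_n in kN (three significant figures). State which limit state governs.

Bolt shear: A_b = π·27²/4 = 572.6 mm²; R_n = 579 × 572.6 × 5 × 1 / 1000 = 1658 kN → 0.75 × 1658 = 1240 kN.
Bearing: edge l_c = 55, r_n = 132.8 kN; interior l_c = 60, r_n = 132.8 kN; R_n = 132.8 + 4·132.8 = 664.2 kN → 498 kN.
Block shear: A_gv = 2150, A_nv = 1430, A_nt = 195 mm²; R_n = min(0.6F_uA_nv, 0.6F_yA_gv) + U_bs·F_u·A_nt = 431.7 kN → 324 kN.
Block shear governs: 324 kN.

324 kN (block shear governs)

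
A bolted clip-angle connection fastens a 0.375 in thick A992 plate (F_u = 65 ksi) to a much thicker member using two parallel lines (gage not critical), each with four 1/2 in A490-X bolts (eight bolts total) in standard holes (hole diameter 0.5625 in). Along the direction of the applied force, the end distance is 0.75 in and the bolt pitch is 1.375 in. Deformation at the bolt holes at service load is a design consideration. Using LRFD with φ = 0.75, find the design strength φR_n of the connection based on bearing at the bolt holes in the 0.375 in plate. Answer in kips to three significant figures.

128 kips

Per bolt r_n = 1.2 l_c t F_u ≤ 2.4 d t F_u; upper limit = 2.4 × 0.5 × 0.375 × 65 = 29.25 kips.
Edge bolt: l_c = 0.75 − 0.5625/2 = 0.4688 in → 1.2 × 0.4688 × 0.375 × 65 = 13.71 → r_n = 13.71 kips.
Interior bolts: l_c = 1.375 − 0.5625 = 0.8125 in → 1.2 × 0.8125 × 0.375 × 65 = 23.77 → r_n = 23.77 kips.
R_n = 2 × 13.71 + 6 × 23.77 = 170 kips.
Design strength φR_n = 0.75 × 170 = 128 kips.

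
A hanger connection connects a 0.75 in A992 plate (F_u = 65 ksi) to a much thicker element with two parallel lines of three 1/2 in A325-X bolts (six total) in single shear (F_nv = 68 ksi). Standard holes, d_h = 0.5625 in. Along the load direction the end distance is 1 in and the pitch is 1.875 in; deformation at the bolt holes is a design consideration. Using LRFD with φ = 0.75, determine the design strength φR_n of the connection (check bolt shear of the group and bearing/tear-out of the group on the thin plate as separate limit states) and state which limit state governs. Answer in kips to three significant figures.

Bolt shear: A_b = π·0.5²/4 = 0.1963 in²; R_n = 68 × 0.1963 × 6 × 1 = 80.11 kips → 0.75 × 80.11 = 60.1 kips.
Bearing (1.2 l_c t F_u ≤ 2.4 d t F_u): upper limit = 2.4·0.5·0.75·65 = 58.5 kips.
  Edge l_c = 1 − 0.5625/2 = 0.7188 → r_n = 42.05 kips; interior l_c = 1.875 − 0.5625 = 1.312 → r_n = 58.5 kips.
  R_n,bearing = 2·42.05 + 4·58.5 = 318.1 kips → 0.75 × 318.1 = 239 kips.
Bolt shear governs: 60.1 kips.

60.1 kips (bolt shear governs)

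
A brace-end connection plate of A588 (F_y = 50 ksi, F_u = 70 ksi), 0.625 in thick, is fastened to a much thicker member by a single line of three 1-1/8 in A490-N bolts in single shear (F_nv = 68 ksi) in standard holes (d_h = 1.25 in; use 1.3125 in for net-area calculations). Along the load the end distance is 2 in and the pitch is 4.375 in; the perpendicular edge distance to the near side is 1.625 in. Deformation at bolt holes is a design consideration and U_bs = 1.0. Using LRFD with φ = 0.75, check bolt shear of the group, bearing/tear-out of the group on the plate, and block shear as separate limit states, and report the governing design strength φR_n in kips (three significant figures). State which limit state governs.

152 kips (bolt shear governs)

Bolt shear: A_b = π·1.125²/4 = 0.994 in²; R_n = 68 × 0.994 × 3 × 1 = 202.8 kips → 0.75 × 202.8 = 152 kips.
Bearing: edge l_c = 1.375, r_n = 72.19 kips; interior l_c = 3.125, r_n = 118.1 kips; R_n = 72.19 + 2·118.1 = 308.4 kips → 231 kips.
Block shear: A_gv = 6.719, A_nv = 4.668, A_nt = 0.6055 in²; R_n = min(0.6F_uA_nv, 0.6F_yA_gv) + U_bs·F_u·A_nt = 238.4 kips → 179 kips.
Bolt shear governs: 152 kips.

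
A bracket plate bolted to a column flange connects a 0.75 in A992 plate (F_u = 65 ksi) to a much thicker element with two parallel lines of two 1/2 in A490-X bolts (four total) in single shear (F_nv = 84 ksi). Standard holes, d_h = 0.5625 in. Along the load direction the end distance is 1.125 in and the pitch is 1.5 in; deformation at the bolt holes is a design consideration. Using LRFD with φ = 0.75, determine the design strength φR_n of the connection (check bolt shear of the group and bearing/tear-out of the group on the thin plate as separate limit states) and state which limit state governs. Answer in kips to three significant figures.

Bolt shear: A_b = π·0.5²/4 = 0.1963 in²; R_n = 84 × 0.1963 × 4 × 1 = 65.97 kips → 0.75 × 65.97 = 49.5 kips.
Bearing (1.2 l_c t F_u ≤ 2.4 d t F_u): upper limit = 2.4·0.5·0.75·65 = 58.5 kips.
  Edge l_c = 1.125 − 0.5625/2 = 0.8438 → r_n = 49.36 kips; interior l_c = 1.5 − 0.5625 = 0.9375 → r_n = 54.84 kips.
  R_n,bearing = 2·49.36 + 2·54.84 = 208.4 kips → 0.75 × 208.4 = 156 kips.
Bolt shear governs: 49.5 kips.

49.5 kips (bolt shear governs)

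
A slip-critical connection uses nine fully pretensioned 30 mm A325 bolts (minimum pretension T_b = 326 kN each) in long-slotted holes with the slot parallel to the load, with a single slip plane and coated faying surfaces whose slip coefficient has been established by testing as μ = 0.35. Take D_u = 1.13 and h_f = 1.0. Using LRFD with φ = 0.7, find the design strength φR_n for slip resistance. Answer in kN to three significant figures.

R_n = μ · D_u · h_f · T_b · n_s · n_b = 0.35 × 1.13 × 1.0 × 326 × 1 × 9 = 1160 kN.
Design strength φR_n = 0.7 × 1160 = 812 kN.

812 kN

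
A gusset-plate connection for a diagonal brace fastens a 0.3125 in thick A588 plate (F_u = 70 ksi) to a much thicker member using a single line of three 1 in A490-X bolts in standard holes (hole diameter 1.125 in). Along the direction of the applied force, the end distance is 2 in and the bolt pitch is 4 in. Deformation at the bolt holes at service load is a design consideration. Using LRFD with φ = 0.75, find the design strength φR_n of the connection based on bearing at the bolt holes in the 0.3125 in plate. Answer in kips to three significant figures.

Per bolt r_n = 1.2 l_c t F_u ≤ 2.4 d t F_u; upper limit = 2.4 × 1 × 0.3125 × 70 = 52.5 kips.
Edge bolt: l_c = 2 − 1.125/2 = 1.438 in → 1.2 × 1.438 × 0.3125 × 70 = 37.73 → r_n = 37.73 kips.
Interior bolts: l_c = 4 − 1.125 = 2.875 in → 1.2 × 2.875 × 0.3125 × 70 = 75.47 → r_n = 52.5 kips.
R_n = 1 × 37.73 + 2 × 52.5 = 142.7 kips.
Design strength φR_n = 0.75 × 142.7 = 107 kips.

107 kips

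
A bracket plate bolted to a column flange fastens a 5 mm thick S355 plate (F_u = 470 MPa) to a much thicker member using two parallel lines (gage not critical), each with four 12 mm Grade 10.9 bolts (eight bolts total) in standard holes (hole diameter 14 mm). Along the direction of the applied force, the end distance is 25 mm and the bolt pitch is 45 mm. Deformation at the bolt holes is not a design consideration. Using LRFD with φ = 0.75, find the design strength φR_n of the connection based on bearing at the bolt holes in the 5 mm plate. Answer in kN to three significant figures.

476 kN

Per bolt r_n = 1.5 l_c t F_u ≤ 3.0 d t F_u; upper limit = 3.0 × 12 × 5 × 470 / 1000 = 84.6 kN.
Edge bolt: l_c = 25 − 14/2 = 18 mm → 1.5 × 18 × 5 × 470 / 1000 = 63.45 → r_n = 63.45 kN.
Interior bolts: l_c = 45 − 14 = 31 mm → 1.5 × 31 × 5 × 470 / 1000 = 109.3 → r_n = 84.6 kN.
R_n = 2 × 63.45 + 6 × 84.6 = 634.5 kN.
Design strength φR_n = 0.75 × 634.5 = 476 kN.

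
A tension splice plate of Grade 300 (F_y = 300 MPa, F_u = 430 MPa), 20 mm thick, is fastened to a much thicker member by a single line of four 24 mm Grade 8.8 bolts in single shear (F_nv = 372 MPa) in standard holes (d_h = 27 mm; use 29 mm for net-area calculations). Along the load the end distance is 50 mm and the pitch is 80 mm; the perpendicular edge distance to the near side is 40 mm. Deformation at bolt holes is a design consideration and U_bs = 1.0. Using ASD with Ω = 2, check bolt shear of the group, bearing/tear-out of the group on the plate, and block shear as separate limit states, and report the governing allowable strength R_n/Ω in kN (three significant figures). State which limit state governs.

337 kN (bolt shear governs)

Bolt shear: A_b = π·24²/4 = 452.4 mm²; R_n = 372 × 452.4 × 4 × 1 / 1000 = 673.2 kN → 673.2 / 2 = 337 kN.
Bearing: edge l_c = 36.5, r_n = 376.7 kN; interior l_c = 53, r_n = 495.4 kN; R_n = 376.7 + 3·495.4 = 1863 kN → 931 kN.
Block shear: A_gv = 5800, A_nv = 3770, A_nt = 510 mm²; R_n = min(0.6F_uA_nv, 0.6F_yA_gv) + U_bs·F_u·A_nt = 1192 kN → 596 kN.
Bolt shear governs: 337 kN.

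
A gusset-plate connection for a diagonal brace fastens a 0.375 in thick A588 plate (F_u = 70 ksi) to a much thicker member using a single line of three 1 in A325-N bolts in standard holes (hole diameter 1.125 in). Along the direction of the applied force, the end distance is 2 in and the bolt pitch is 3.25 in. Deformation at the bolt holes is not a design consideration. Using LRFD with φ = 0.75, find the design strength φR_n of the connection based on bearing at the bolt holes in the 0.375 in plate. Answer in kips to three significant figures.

Per bolt r_n = 1.5 l_c t F_u ≤ 3.0 d t F_u; upper limit = 3.0 × 1 × 0.375 × 70 = 78.75 kips.
Edge bolt: l_c = 2 − 1.125/2 = 1.438 in → 1.5 × 1.438 × 0.375 × 70 = 56.6 → r_n = 56.6 kips.
Interior bolts: l_c = 3.25 − 1.125 = 2.125 in → 1.5 × 2.125 × 0.375 × 70 = 83.67 → r_n = 78.75 kips.
R_n = 1 × 56.6 + 2 × 78.75 = 214.1 kips.
Design strength φR_n = 0.75 × 214.1 = 161 kips.

161 kips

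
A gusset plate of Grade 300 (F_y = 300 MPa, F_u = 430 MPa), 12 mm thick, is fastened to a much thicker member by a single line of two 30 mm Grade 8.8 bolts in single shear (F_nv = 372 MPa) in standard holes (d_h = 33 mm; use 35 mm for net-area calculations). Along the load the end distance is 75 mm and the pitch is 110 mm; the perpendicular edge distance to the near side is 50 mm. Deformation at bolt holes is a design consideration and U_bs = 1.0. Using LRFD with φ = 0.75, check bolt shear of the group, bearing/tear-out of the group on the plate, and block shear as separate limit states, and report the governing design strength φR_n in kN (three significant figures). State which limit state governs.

394 kN (bolt shear governs)

Bolt shear: A_b = π·30²/4 = 706.9 mm²; R_n = 372 × 706.9 × 2 × 1 / 1000 = 525.9 kN → 0.75 × 525.9 = 394 kN.
Bearing: edge l_c = 58.5, r_n = 362.2 kN; interior l_c = 77, r_n = 371.5 kN; R_n = 362.2 + 1·371.5 = 733.8 kN → 550 kN.
Block shear: A_gv = 2220, A_nv = 1590, A_nt = 390 mm²; R_n = min(0.6F_uA_nv, 0.6F_yA_gv) + U_bs·F_u·A_nt = 567.3 kN → 425 kN.
Bolt shear governs: 394 kN.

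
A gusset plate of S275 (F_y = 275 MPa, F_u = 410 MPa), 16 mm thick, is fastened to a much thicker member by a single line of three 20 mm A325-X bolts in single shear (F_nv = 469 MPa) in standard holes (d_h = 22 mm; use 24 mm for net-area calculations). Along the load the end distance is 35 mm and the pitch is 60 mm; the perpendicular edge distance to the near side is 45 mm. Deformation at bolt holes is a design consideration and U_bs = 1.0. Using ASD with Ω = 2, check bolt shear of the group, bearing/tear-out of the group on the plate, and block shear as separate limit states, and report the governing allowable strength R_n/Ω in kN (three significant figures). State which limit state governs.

Bolt shear: A_b = π·20²/4 = 314.2 mm²; R_n = 469 × 314.2 × 3 × 1 / 1000 = 442 kN → 442 / 2 = 221 kN.
Bearing: edge l_c = 24, r_n = 188.9 kN; interior l_c = 38, r_n = 299.1 kN; R_n = 188.9 + 2·299.1 = 787.2 kN → 394 kN.
Block shear: A_gv = 2480, A_nv = 1520, A_nt = 528 mm²; R_n = min(0.6F_uA_nv, 0.6F_yA_gv) + U_bs·F_u·A_nt = 590.4 kN → 295 kN.
Bolt shear governs: 221 kN.

221 kN (bolt shear governs)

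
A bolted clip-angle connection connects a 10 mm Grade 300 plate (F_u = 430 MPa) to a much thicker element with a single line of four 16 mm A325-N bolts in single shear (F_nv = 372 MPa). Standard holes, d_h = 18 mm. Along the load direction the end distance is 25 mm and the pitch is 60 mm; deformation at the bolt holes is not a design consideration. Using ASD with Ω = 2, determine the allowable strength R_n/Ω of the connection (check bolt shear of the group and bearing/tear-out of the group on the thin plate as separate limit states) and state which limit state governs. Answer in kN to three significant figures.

150 kN (bolt shear governs)

Bolt shear: A_b = π·16²/4 = 201.1 mm²; R_n = 372 × 201.1 × 4 × 1 / 1000 = 299.2 kN → 299.2 / 2 = 150 kN.
Bearing (1.5 l_c t F_u ≤ 3.0 d t F_u): upper limit = 3.0·16·10·430 / 1000 = 206.4 kN.
  Edge l_c = 25 − 18/2 = 16 → r_n = 103.2 kN; interior l_c = 60 − 18 = 42 → r_n = 206.4 kN.
  R_n,bearing = 1·103.2 + 3·206.4 = 722.4 kN → 722.4 / 2 = 361 kN.
Bolt shear governs: 150 kN.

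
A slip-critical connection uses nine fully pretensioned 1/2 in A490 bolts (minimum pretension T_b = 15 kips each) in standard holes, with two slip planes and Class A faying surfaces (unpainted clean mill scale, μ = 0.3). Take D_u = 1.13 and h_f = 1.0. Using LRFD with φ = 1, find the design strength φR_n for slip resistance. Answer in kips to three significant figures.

91.5 kips

R_n = μ · D_u · h_f · T_b · n_s · n_b = 0.3 × 1.13 × 1.0 × 15 × 2 × 9 = 91.53 kips.
Design strength φR_n = 1 × 91.53 = 91.5 kips.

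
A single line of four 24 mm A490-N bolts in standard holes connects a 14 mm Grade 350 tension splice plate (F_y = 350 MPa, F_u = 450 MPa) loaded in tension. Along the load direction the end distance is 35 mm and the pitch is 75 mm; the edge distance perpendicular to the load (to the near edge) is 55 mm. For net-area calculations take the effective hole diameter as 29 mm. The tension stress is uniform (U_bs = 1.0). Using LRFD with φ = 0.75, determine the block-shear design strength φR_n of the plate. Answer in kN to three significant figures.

Shear plane L_v = 35 + 3·75 = 260 mm; A_gv = 260 × 14 = 3640 mm².
A_nv = (260 − 3.5·29) × 14 = 2219 mm².
A_nt = (55 − 0.5·29) × 14 = 567 mm².
0.6 F_u A_nv = 599.1 kN; 0.6 F_y A_gv = 764.4 kN → shear rupture governs the shear term.
R_n = 599.1 + 1.0 × 450 × 567 / 1000 = 854.3 kN.
Design strength φR_n = 0.75 × 854.3 = 641 kN.

641 kN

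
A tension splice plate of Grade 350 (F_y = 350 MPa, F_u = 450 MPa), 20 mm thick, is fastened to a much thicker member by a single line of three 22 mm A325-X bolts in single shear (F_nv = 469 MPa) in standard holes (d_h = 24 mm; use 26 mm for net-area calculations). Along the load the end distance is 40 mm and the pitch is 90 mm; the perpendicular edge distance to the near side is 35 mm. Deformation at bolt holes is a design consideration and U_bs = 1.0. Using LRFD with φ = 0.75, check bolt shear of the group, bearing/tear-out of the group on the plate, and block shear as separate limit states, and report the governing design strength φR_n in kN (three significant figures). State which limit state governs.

401 kN (bolt shear governs)

Bolt shear: A_b = π·22²/4 = 380.1 mm²; R_n = 469 × 380.1 × 3 × 1 / 1000 = 534.8 kN → 0.75 × 534.8 = 401 kN.
Bearing: edge l_c = 28, r_n = 302.4 kN; interior l_c = 66, r_n = 475.2 kN; R_n = 302.4 + 2·475.2 = 1253 kN → 940 kN.
Block shear: A_gv = 4400, A_nv = 3100, A_nt = 440 mm²; R_n = min(0.6F_uA_nv, 0.6F_yA_gv) + U_bs·F_u·A_nt = 1035 kN → 776 kN.
Bolt shear governs: 401 kN.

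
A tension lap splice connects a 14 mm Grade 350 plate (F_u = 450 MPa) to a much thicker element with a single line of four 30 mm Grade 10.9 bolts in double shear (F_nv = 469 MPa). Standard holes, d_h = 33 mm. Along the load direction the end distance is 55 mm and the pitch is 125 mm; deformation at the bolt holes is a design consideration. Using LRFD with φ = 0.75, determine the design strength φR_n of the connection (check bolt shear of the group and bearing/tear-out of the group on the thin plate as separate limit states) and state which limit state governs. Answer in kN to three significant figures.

Bolt shear: A_b = π·30²/4 = 706.9 mm²; R_n = 469 × 706.9 × 4 × 2 / 1000 = 2652 kN → 0.75 × 2652 = 1990 kN.
Bearing (1.2 l_c t F_u ≤ 2.4 d t F_u): upper limit = 2.4·30·14·450 / 1000 = 453.6 kN.
  Edge l_c = 55 − 33/2 = 38.5 → r_n = 291.1 kN; interior l_c = 125 − 33 = 92 → r_n = 453.6 kN.
  R_n,bearing = 1·291.1 + 3·453.6 = 1652 kN → 0.75 × 1652 = 1240 kN.
Bearing governs: 1240 kN.

1240 kN (bearing governs)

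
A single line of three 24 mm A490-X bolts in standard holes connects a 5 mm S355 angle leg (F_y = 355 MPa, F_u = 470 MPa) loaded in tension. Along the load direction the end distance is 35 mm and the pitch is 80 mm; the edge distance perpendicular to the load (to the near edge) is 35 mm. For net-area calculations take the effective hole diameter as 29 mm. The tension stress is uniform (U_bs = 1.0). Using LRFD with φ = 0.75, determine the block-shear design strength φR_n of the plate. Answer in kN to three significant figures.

Shear plane L_v = 35 + 2·80 = 195 mm; A_gv = 195 × 5 = 975 mm².
A_nv = (195 − 2.5·29) × 5 = 612.5 mm².
A_nt = (35 − 0.5·29) × 5 = 102.5 mm².
0.6 F_u A_nv = 172.7 kN; 0.6 F_y A_gv = 207.7 kN → shear rupture governs the shear term.
R_n = 172.7 + 1.0 × 470 × 102.5 / 1000 = 220.9 kN.
Design strength φR_n = 0.75 × 220.9 = 166 kN.

166 kN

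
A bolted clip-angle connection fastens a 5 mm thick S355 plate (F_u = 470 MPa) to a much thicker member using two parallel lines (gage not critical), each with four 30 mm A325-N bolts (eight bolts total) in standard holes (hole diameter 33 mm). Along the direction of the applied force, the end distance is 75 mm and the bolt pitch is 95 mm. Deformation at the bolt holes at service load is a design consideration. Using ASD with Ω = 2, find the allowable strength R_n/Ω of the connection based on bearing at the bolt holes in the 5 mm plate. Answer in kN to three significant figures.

Per bolt r_n = 1.2 l_c t F_u ≤ 2.4 d t F_u; upper limit = 2.4 × 30 × 5 × 470 / 1000 = 169.2 kN.
Edge bolt: l_c = 75 − 33/2 = 58.5 mm → 1.2 × 58.5 × 5 × 470 / 1000 = 165 → r_n = 165 kN.
Interior bolts: l_c = 95 − 33 = 62 mm → 1.2 × 62 × 5 × 470 / 1000 = 174.8 → r_n = 169.2 kN.
R_n = 2 × 165 + 6 × 169.2 = 1345 kN.
Allowable strength R_n/Ω = 1345 / 2 = 673 kN.

673 kN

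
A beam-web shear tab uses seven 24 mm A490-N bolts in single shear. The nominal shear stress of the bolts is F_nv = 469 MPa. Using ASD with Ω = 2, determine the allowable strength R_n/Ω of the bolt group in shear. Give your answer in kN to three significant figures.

A_b = π × 24² / 4 = 452.4 mm².
R_n = F_nv · A_b · n · n_s = 469 × 452.4 × 7 × 1 / 1000 = 1485 kN.
Allowable strength R_n/Ω = 1485 / 2 = 743 kN.

743 kN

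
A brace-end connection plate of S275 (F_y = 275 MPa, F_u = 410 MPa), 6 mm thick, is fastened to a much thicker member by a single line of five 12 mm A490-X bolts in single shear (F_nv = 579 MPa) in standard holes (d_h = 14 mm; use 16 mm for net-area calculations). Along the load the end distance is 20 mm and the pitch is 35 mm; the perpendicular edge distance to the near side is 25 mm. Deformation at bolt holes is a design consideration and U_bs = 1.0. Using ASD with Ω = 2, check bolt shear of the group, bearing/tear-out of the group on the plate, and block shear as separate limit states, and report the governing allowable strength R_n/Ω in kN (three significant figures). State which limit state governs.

85.9 kN (block shear governs)

Bolt shear: A_b = π·12²/4 = 113.1 mm²; R_n = 579 × 113.1 × 5 × 1 / 1000 = 327.4 kN → 327.4 / 2 = 164 kN.
Bearing: edge l_c = 13, r_n = 38.38 kN; interior l_c = 21, r_n = 61.99 kN; R_n = 38.38 + 4·61.99 = 286.3 kN → 143 kN.
Block shear: A_gv = 960, A_nv = 528, A_nt = 102 mm²; R_n = min(0.6F_uA_nv, 0.6F_yA_gv) + U_bs·F_u·A_nt = 171.7 kN → 85.9 kN.
Block shear governs: 85.9 kN.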